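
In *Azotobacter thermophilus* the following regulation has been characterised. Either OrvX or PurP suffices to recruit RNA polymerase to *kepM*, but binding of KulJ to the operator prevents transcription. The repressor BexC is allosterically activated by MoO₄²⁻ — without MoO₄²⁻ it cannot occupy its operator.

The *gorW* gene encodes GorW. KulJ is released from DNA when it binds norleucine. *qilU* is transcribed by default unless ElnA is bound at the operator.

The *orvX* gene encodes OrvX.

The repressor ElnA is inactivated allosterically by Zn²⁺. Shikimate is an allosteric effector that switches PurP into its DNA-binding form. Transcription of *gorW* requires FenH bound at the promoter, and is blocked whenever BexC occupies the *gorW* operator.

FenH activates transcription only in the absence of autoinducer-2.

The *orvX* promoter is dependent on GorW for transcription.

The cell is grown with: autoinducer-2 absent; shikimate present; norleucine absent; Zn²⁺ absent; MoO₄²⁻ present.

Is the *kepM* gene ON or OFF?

OFF

Autoinducer-2 is absent, so FenH is active.
MoO₄²⁻ is present, so BexC is active.
With repressor BexC bound, *gorW* is not transcribed.
So GorW is not produced.
Required activator GorW is absent, so *orvX* is not transcribed.
So OrvX is not produced.
Shikimate is present, so PurP is active.
Norleucine is absent, so KulJ is active.
With repressor KulJ bound, *kepM* is not transcribed.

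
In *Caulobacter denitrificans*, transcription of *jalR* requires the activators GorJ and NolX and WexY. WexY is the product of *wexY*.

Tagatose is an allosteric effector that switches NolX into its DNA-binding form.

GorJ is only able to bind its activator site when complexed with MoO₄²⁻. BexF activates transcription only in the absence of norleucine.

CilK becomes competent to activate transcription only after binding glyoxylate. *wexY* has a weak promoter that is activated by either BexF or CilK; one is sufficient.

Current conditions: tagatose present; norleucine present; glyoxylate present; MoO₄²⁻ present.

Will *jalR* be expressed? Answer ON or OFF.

ON

MoO₄²⁻ is present, so GorJ is active.
Tagatose is present, so NolX is active.
Norleucine is present, so BexF is inactive.
Glyoxylate is present, so CilK is active.
Activator CilK is present, so *wexY* is transcribed.
So WexY is produced and active.
No repressor is bound and GorJ and NolX and WexY are active, so *jalR* is transcribed.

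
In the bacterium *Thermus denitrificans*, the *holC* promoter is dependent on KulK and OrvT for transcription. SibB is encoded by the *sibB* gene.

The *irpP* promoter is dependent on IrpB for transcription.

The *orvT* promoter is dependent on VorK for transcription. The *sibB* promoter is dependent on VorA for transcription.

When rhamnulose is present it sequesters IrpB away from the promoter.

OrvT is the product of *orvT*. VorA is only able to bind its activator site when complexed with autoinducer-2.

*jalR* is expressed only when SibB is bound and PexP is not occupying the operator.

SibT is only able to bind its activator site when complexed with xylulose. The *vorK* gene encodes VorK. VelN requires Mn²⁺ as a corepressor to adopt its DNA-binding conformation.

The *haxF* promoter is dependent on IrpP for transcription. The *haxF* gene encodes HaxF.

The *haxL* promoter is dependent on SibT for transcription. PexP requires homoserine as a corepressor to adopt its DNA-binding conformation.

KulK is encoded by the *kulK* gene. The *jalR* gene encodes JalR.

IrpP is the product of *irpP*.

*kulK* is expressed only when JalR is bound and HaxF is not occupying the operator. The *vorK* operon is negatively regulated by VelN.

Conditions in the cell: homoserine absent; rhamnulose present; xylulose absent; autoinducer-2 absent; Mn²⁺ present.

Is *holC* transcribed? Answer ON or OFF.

Autoinducer-2 is absent, so VorA is inactive.
Required activator VorA is absent, so *sibB* is not transcribed.
So SibB is not produced.
Homoserine is absent, so PexP is inactive.
Required activator SibB is absent, so *jalR* is not transcribed.
So JalR is not produced.
Rhamnulose is present, so IrpB is inactive.
Required activator IrpB is absent, so *irpP* is not transcribed.
So IrpP is not produced.
Required activator IrpP is absent, so *haxF* is not transcribed.
So HaxF is not produced.
Required activator JalR is absent, so *kulK* is not transcribed.
So KulK is not produced.
Mn²⁺ is present, so VelN is active.
With repressor VelN bound, *vorK* is not transcribed.
So VorK is not produced.
Required activator VorK is absent, so *orvT* is not transcribed.
So OrvT is not produced.
Required activator KulK is absent, so *holC* is not transcribed.

OFF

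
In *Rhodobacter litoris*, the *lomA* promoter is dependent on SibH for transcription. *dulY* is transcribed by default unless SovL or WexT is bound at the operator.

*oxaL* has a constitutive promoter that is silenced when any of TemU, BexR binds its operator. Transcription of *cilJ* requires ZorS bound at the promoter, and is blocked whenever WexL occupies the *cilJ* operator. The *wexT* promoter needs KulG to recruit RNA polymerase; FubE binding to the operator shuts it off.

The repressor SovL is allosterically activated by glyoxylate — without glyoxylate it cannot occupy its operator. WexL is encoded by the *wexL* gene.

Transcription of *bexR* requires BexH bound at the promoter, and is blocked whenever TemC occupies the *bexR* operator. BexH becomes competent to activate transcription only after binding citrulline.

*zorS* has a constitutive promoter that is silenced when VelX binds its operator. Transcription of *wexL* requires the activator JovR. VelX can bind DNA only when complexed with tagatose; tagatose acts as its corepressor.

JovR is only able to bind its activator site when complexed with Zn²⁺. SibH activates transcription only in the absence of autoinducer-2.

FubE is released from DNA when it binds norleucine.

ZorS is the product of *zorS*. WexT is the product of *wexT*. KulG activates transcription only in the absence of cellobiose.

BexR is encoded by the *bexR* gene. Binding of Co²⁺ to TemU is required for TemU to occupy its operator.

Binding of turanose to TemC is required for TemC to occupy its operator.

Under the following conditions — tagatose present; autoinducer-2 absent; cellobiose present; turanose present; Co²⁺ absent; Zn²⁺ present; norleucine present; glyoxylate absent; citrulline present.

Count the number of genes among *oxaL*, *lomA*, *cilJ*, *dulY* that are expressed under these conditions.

3

Co²⁺ is absent, so TemU is inactive.
Citrulline is present, so BexH is active.
Turanose is present, so TemC is active.
With repressor TemC bound, *bexR* is not transcribed.
So BexR is not produced.
With no repressor bound, *oxaL* is transcribed.
→ *oxaL* is ON.
Autoinducer-2 is absent, so SibH is active.
No repressor is bound and SibH is active, so *lomA* is transcribed.
→ *lomA* is ON.
Zn²⁺ is present, so JovR is active.
No repressor is bound and JovR is active, so *wexL* is transcribed.
So WexL is produced and active.
Tagatose is present, so VelX is active.
With repressor VelX bound, *zorS* is not transcribed.
So ZorS is not produced.
With repressor WexL bound, *cilJ* is not transcribed.
→ *cilJ* is OFF.
Glyoxylate is absent, so SovL is inactive.
Norleucine is present, so FubE is inactive.
Cellobiose is present, so KulG is inactive.
Required activator KulG is absent, so *wexT* is not transcribed.
So WexT is not produced.
With no repressor bound, *dulY* is transcribed.
→ *dulY* is ON.
3 of the 4 genes are transcribed.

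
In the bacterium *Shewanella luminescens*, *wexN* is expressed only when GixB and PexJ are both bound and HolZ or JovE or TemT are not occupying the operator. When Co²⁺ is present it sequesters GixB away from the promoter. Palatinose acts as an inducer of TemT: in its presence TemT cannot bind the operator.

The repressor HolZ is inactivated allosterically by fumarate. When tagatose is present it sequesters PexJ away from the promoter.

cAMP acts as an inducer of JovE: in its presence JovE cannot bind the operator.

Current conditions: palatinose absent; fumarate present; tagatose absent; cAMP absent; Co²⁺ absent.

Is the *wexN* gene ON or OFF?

OFF

Co²⁺ is absent, so GixB is active.
Tagatose is absent, so PexJ is active.
Fumarate is present, so HolZ is inactive.
cAMP is absent, so JovE is active.
Palatinose is absent, so TemT is active.
With repressor JovE bound, *wexN* is not transcribed.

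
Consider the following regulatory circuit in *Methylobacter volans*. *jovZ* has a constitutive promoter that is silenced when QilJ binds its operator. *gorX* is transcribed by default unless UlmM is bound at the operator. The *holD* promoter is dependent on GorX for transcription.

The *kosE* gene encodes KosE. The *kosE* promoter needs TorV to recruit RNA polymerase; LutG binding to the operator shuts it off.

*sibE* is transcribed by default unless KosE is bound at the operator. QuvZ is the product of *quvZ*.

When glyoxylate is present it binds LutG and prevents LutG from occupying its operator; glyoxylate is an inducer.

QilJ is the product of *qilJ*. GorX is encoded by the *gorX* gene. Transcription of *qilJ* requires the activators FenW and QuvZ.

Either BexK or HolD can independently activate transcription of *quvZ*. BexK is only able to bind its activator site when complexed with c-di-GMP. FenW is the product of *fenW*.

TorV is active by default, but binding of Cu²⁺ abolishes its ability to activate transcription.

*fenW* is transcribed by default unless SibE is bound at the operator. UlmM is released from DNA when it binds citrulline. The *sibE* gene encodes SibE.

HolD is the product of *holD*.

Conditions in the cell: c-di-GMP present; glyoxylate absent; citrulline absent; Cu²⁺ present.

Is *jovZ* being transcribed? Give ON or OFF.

Cu²⁺ is present, so TorV is inactive.
Glyoxylate is absent, so LutG is active.
With repressor LutG bound, *kosE* is not transcribed.
So KosE is not produced.
With no repressor bound, *sibE* is transcribed.
So SibE is produced and active.
With repressor SibE bound, *fenW* is not transcribed.
So FenW is not produced.
c-di-GMP is present, so BexK is active.
Citrulline is absent, so UlmM is active.
With repressor UlmM bound, *gorX* is not transcribed.
So GorX is not produced.
Required activator GorX is absent, so *holD* is not transcribed.
So HolD is not produced.
Activator BexK is present, so *quvZ* is transcribed.
So QuvZ is produced and active.
Required activator FenW is absent, so *qilJ* is not transcribed.
So QilJ is not produced.
With no repressor bound, *jovZ* is transcribed.

ON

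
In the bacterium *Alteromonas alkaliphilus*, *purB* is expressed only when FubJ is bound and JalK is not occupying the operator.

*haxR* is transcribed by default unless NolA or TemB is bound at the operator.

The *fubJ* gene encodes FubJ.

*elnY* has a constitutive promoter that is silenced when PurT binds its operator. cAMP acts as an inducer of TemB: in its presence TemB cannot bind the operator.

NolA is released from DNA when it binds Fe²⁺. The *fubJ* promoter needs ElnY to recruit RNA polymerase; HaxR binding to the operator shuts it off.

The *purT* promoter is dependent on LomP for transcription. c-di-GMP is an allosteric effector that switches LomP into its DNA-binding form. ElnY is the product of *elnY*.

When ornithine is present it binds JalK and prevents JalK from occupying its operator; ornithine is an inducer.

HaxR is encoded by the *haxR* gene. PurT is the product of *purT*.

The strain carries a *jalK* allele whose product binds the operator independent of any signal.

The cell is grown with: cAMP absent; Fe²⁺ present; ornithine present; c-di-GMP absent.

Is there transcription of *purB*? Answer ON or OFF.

Fe²⁺ is present, so NolA is inactive.
cAMP is absent, so TemB is active.
With repressor TemB bound, *haxR* is not transcribed.
So HaxR is not produced.
c-di-GMP is absent, so LomP is inactive.
Required activator LomP is absent, so *purT* is not transcribed.
So PurT is not produced.
With no repressor bound, *elnY* is transcribed.
So ElnY is produced and active.
No repressor is bound and ElnY is active, so *fubJ* is transcribed.
So FubJ is produced and active.
JalK is constitutively active in this strain.
With repressor JalK bound, *purB* is not transcribed.

OFF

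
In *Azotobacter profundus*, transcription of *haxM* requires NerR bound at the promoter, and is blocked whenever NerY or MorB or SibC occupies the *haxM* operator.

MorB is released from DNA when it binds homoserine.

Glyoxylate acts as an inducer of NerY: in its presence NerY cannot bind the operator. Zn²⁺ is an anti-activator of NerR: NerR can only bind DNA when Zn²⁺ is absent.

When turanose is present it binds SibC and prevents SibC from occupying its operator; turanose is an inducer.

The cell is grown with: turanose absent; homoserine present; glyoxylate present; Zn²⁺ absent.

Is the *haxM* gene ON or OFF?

OFF

Glyoxylate is present, so NerY is inactive.
Zn²⁺ is absent, so NerR is active.
Homoserine is present, so MorB is inactive.
Turanose is absent, so SibC is active.
With repressor SibC bound, *haxM* is not transcribed.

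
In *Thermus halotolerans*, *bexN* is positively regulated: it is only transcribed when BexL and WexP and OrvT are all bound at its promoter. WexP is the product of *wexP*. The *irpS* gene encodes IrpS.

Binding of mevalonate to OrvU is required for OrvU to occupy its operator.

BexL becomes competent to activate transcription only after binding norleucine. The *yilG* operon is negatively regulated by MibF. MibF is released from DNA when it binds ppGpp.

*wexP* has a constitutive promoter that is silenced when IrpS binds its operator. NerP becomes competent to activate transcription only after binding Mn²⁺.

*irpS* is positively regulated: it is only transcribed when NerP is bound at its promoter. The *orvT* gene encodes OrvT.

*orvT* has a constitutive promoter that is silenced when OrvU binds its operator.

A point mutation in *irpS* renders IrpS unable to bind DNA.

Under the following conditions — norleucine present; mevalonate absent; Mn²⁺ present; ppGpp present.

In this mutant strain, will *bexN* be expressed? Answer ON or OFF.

ON

Norleucine is present, so BexL is active.
IrpS is non-functional in this strain, so it has no effect.
With no repressor bound, *wexP* is transcribed.
So WexP is produced and active.
Mevalonate is absent, so OrvU is inactive.
With no repressor bound, *orvT* is transcribed.
So OrvT is produced and active.
No repressor is bound and BexL and WexP and OrvT are active, so *bexN* is transcribed.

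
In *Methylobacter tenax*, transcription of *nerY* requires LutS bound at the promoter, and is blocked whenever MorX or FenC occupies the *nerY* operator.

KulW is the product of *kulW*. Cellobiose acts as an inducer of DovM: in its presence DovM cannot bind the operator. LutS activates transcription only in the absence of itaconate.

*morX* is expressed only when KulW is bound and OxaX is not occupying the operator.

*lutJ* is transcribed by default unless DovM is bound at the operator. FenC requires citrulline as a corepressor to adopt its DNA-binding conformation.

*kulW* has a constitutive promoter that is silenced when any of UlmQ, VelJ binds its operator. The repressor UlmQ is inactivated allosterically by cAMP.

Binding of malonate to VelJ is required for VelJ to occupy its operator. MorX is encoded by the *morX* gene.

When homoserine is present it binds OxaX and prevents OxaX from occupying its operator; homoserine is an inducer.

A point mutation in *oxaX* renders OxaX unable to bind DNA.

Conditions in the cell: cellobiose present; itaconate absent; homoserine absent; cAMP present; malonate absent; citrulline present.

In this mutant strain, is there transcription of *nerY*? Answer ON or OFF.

Itaconate is absent, so LutS is active.
OxaX is non-functional in this strain, so it has no effect.
cAMP is present, so UlmQ is inactive.
Malonate is absent, so VelJ is inactive.
With no repressor bound, *kulW* is transcribed.
So KulW is produced and active.
No repressor is bound and KulW is active, so *morX* is transcribed.
So MorX is produced and active.
Citrulline is present, so FenC is active.
With repressor MorX bound, *nerY* is not transcribed.

OFF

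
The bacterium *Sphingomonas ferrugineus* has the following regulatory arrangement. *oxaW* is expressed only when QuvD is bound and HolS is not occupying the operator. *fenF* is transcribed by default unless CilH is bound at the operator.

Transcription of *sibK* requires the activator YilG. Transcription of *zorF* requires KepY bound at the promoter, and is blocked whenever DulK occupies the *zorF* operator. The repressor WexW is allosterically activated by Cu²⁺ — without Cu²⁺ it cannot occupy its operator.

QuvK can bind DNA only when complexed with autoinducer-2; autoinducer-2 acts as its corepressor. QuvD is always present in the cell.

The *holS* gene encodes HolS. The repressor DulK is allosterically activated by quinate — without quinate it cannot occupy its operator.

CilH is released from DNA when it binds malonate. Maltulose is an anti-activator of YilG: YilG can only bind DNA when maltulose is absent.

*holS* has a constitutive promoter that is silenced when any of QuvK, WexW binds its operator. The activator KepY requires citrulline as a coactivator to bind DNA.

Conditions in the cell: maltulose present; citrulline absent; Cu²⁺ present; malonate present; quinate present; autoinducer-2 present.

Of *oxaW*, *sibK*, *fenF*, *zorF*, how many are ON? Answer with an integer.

2

QuvD is produced constitutively and is active.
Autoinducer-2 is present, so QuvK is active.
Cu²⁺ is present, so WexW is active.
With repressor QuvK bound, *holS* is not transcribed.
So HolS is not produced.
No repressor is bound and QuvD is active, so *oxaW* is transcribed.
→ *oxaW* is ON.
Maltulose is present, so YilG is inactive.
Required activator YilG is absent, so *sibK* is not transcribed.
→ *sibK* is OFF.
Malonate is present, so CilH is inactive.
With no repressor bound, *fenF* is transcribed.
→ *fenF* is ON.
Quinate is present, so DulK is active.
Citrulline is absent, so KepY is inactive.
With repressor DulK bound, *zorF* is not transcribed.
→ *zorF* is OFF.
2 of the 4 genes are transcribed.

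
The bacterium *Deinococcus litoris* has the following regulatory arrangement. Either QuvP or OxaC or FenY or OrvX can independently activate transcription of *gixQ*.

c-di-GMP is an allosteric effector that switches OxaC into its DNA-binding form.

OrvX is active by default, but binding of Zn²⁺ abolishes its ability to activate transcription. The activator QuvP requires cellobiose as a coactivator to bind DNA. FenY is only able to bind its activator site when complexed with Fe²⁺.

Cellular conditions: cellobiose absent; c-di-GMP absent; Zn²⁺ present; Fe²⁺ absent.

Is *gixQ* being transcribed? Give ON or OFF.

OFF

Cellobiose is absent, so QuvP is inactive.
c-di-GMP is absent, so OxaC is inactive.
Fe²⁺ is absent, so FenY is inactive.
Zn²⁺ is present, so OrvX is inactive.
No activator is available at the *gixQ* promoter, so *gixQ* is not transcribed.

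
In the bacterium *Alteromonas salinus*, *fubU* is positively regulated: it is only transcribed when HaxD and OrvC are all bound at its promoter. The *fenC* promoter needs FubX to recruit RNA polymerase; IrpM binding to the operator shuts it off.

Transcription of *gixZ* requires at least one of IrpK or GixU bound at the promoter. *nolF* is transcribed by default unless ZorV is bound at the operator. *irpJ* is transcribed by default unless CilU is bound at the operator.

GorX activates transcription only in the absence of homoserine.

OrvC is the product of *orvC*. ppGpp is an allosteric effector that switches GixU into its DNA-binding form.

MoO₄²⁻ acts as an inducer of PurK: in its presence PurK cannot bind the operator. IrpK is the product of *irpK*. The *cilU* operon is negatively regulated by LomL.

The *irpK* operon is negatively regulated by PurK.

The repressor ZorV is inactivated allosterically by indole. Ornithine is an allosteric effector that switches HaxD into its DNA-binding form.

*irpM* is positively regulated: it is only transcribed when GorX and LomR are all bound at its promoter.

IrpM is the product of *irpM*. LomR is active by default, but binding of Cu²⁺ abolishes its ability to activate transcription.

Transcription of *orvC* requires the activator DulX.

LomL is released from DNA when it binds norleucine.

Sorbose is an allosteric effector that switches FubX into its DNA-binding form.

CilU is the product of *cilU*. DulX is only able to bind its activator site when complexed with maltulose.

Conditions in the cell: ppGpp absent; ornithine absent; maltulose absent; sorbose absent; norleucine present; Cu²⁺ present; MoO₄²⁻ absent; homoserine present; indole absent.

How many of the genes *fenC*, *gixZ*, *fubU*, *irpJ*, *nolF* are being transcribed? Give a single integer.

Sorbose is absent, so FubX is inactive.
Homoserine is present, so GorX is inactive.
Cu²⁺ is present, so LomR is inactive.
Required activator GorX is absent, so *irpM* is not transcribed.
So IrpM is not produced.
Required activator FubX is absent, so *fenC* is not transcribed.
→ *fenC* is OFF.
MoO₄²⁻ is absent, so PurK is active.
With repressor PurK bound, *irpK* is not transcribed.
So IrpK is not produced.
ppGpp is absent, so GixU is inactive.
No activator is available at the *gixZ* promoter, so *gixZ* is not transcribed.
→ *gixZ* is OFF.
Ornithine is absent, so HaxD is inactive.
Maltulose is absent, so DulX is inactive.
Required activator DulX is absent, so *orvC* is not transcribed.
So OrvC is not produced.
Required activator HaxD is absent, so *fubU* is not transcribed.
→ *fubU* is OFF.
Norleucine is present, so LomL is inactive.
With no repressor bound, *cilU* is transcribed.
So CilU is produced and active.
With repressor CilU bound, *irpJ* is not transcribed.
→ *irpJ* is OFF.
Indole is absent, so ZorV is active.
With repressor ZorV bound, *nolF* is not transcribed.
→ *nolF* is OFF.
0 of the 5 genes are transcribed.

0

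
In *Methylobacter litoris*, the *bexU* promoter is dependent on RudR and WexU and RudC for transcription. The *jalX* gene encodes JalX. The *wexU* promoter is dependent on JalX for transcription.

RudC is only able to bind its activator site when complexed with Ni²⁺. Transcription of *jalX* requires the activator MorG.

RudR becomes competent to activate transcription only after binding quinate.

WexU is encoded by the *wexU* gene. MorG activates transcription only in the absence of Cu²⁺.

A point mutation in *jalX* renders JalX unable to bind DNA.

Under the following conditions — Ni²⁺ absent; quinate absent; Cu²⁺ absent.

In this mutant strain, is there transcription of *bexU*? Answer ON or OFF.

OFF

Quinate is absent, so RudR is inactive.
JalX is non-functional in this strain, so it has no effect.
Required activator JalX is absent, so *wexU* is not transcribed.
So WexU is not produced.
Ni²⁺ is absent, so RudC is inactive.
Required activator RudR is absent, so *bexU* is not transcribed.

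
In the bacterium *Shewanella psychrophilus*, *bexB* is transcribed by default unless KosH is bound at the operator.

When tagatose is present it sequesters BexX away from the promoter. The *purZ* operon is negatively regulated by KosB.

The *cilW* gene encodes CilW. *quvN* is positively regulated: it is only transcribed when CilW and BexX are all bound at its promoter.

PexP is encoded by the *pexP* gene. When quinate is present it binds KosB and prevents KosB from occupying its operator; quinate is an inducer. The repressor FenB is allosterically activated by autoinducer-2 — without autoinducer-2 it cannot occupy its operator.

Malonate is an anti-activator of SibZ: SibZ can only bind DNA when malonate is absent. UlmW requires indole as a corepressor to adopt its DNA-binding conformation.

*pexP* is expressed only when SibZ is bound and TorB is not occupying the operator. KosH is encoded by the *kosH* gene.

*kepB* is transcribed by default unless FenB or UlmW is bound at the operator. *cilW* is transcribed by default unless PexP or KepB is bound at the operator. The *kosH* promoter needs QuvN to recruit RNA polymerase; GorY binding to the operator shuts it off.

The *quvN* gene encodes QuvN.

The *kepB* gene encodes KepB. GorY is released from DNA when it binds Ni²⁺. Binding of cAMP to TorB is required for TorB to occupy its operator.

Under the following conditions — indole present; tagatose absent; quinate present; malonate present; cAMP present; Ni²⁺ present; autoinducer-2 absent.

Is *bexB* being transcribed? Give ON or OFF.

cAMP is present, so TorB is active.
Malonate is present, so SibZ is inactive.
With repressor TorB bound, *pexP* is not transcribed.
So PexP is not produced.
Autoinducer-2 is absent, so FenB is inactive.
Indole is present, so UlmW is active.
With repressor UlmW bound, *kepB* is not transcribed.
So KepB is not produced.
With no repressor bound, *cilW* is transcribed.
So CilW is produced and active.
Tagatose is absent, so BexX is active.
No repressor is bound and CilW and BexX are active, so *quvN* is transcribed.
So QuvN is produced and active.
Ni²⁺ is present, so GorY is inactive.
No repressor is bound and QuvN is active, so *kosH* is transcribed.
So KosH is produced and active.
With repressor KosH bound, *bexB* is not transcribed.

OFF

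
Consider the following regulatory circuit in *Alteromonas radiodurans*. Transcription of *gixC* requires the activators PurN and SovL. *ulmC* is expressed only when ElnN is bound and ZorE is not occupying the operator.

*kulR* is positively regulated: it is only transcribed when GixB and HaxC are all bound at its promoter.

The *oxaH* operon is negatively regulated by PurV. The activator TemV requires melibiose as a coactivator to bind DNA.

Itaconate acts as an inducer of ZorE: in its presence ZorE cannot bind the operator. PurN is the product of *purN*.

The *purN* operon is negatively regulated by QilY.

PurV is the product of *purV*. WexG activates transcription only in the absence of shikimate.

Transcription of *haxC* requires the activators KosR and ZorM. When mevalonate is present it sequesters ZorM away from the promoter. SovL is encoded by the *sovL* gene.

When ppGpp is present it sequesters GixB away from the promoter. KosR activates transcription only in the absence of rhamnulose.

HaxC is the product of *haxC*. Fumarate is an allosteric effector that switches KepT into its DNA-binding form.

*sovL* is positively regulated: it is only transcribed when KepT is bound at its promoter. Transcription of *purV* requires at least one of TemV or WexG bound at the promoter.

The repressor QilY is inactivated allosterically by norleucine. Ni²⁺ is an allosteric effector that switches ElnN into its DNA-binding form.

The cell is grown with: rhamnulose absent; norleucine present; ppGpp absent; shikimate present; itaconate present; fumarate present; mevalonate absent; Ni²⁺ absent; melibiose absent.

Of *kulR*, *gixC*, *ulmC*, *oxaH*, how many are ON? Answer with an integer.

3

ppGpp is absent, so GixB is active.
Rhamnulose is absent, so KosR is active.
Mevalonate is absent, so ZorM is active.
No repressor is bound and KosR and ZorM are active, so *haxC* is transcribed.
So HaxC is produced and active.
No repressor is bound and GixB and HaxC are active, so *kulR* is transcribed.
→ *kulR* is ON.
Norleucine is present, so QilY is inactive.
With no repressor bound, *purN* is transcribed.
So PurN is produced and active.
Fumarate is present, so KepT is active.
No repressor is bound and KepT is active, so *sovL* is transcribed.
So SovL is produced and active.
No repressor is bound and PurN and SovL are active, so *gixC* is transcribed.
→ *gixC* is ON.
Ni²⁺ is absent, so ElnN is inactive.
Itaconate is present, so ZorE is inactive.
Required activator ElnN is absent, so *ulmC* is not transcribed.
→ *ulmC* is OFF.
Melibiose is absent, so TemV is inactive.
Shikimate is present, so WexG is inactive.
No activator is available at the *purV* promoter, so *purV* is not transcribed.
So PurV is not produced.
With no repressor bound, *oxaH* is transcribed.
→ *oxaH* is ON.
3 of the 4 genes are transcribed.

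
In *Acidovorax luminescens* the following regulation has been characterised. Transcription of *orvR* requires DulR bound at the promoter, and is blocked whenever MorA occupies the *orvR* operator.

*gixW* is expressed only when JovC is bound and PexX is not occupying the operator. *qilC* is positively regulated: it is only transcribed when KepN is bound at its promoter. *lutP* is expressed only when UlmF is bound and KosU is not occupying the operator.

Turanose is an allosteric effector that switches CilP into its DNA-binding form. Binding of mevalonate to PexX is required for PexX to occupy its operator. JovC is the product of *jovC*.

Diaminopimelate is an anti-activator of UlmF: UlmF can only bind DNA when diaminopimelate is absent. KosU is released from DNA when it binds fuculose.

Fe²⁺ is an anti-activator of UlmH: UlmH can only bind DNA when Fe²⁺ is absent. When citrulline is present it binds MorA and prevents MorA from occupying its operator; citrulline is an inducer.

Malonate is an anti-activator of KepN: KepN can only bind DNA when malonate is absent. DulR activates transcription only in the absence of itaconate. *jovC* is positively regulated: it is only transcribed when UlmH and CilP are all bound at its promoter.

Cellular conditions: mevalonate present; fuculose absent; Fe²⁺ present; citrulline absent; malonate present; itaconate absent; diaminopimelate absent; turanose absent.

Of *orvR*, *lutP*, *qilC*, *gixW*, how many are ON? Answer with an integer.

0

Itaconate is absent, so DulR is active.
Citrulline is absent, so MorA is active.
With repressor MorA bound, *orvR* is not transcribed.
→ *orvR* is OFF.
Fuculose is absent, so KosU is active.
Diaminopimelate is absent, so UlmF is active.
With repressor KosU bound, *lutP* is not transcribed.
→ *lutP* is OFF.
Malonate is present, so KepN is inactive.
Required activator KepN is absent, so *qilC* is not transcribed.
→ *qilC* is OFF.
Mevalonate is present, so PexX is active.
Fe²⁺ is present, so UlmH is inactive.
Turanose is absent, so CilP is inactive.
Required activator UlmH is absent, so *jovC* is not transcribed.
So JovC is not produced.
With repressor PexX bound, *gixW* is not transcribed.
→ *gixW* is OFF.
0 of the 4 genes are transcribed.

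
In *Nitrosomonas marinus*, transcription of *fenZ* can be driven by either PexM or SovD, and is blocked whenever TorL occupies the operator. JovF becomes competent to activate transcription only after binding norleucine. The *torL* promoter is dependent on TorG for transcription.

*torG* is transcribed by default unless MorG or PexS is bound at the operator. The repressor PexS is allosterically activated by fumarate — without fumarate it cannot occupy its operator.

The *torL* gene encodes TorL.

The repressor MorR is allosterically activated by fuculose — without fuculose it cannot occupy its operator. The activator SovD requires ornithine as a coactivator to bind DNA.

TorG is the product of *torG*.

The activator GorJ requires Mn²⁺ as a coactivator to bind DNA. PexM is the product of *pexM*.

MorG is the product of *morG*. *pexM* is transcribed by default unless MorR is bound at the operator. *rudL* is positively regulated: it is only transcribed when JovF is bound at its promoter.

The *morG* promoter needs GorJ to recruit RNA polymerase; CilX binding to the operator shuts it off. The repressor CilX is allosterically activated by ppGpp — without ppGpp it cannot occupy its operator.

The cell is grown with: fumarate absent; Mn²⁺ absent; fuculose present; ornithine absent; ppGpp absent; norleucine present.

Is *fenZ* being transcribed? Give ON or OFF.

OFF

Fuculose is present, so MorR is active.
With repressor MorR bound, *pexM* is not transcribed.
So PexM is not produced.
Ornithine is absent, so SovD is inactive.
ppGpp is absent, so CilX is inactive.
Mn²⁺ is absent, so GorJ is inactive.
Required activator GorJ is absent, so *morG* is not transcribed.
So MorG is not produced.
Fumarate is absent, so PexS is inactive.
With no repressor bound, *torG* is transcribed.
So TorG is produced and active.
No repressor is bound and TorG is active, so *torL* is transcribed.
So TorL is produced and active.
With repressor TorL bound, *fenZ* is not transcribed.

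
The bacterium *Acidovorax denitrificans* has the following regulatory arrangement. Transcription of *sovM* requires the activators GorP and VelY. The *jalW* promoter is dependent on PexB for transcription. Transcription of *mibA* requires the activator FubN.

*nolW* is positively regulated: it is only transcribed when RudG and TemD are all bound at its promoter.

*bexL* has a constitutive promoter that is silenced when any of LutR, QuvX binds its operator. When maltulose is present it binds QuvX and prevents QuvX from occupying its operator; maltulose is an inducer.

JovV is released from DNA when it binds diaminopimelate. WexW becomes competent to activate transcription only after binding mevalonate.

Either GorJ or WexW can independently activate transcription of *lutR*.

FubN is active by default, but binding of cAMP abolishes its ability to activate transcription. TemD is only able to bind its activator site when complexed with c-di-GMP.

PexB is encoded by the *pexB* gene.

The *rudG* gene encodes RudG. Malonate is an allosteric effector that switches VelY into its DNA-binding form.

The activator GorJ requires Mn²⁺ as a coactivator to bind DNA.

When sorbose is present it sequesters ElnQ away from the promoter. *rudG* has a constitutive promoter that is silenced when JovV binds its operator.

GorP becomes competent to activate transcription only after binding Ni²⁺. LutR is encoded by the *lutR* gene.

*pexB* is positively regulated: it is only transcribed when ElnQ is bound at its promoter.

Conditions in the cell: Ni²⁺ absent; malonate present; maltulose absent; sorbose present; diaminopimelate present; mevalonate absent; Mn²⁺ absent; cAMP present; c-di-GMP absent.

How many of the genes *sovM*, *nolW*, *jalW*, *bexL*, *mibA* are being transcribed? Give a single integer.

Ni²⁺ is absent, so GorP is inactive.
Malonate is present, so VelY is active.
Required activator GorP is absent, so *sovM* is not transcribed.
→ *sovM* is OFF.
Diaminopimelate is present, so JovV is inactive.
With no repressor bound, *rudG* is transcribed.
So RudG is produced and active.
c-di-GMP is absent, so TemD is inactive.
Required activator TemD is absent, so *nolW* is not transcribed.
→ *nolW* is OFF.
Sorbose is present, so ElnQ is inactive.
Required activator ElnQ is absent, so *pexB* is not transcribed.
So PexB is not produced.
Required activator PexB is absent, so *jalW* is not transcribed.
→ *jalW* is OFF.
Mn²⁺ is absent, so GorJ is inactive.
Mevalonate is absent, so WexW is inactive.
No activator is available at the *lutR* promoter, so *lutR* is not transcribed.
So LutR is not produced.
Maltulose is absent, so QuvX is active.
With repressor QuvX bound, *bexL* is not transcribed.
→ *bexL* is OFF.
cAMP is present, so FubN is inactive.
Required activator FubN is absent, so *mibA* is not transcribed.
→ *mibA* is OFF.
0 of the 5 genes are transcribed.

0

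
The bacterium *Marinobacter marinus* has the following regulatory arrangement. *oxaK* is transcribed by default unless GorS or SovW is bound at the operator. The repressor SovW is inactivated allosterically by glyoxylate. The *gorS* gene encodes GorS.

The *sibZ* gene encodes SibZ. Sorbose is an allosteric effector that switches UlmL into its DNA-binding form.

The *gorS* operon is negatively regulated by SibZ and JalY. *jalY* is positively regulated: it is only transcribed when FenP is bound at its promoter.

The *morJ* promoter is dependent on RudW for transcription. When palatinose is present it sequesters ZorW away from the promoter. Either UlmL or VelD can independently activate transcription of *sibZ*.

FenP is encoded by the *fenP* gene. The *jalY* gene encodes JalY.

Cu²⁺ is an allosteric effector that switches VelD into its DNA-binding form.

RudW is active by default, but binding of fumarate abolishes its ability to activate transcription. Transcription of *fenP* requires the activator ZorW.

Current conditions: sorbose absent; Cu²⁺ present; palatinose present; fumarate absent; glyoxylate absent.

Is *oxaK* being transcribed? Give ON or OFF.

Sorbose is absent, so UlmL is inactive.
Cu²⁺ is present, so VelD is active.
Activator VelD is present, so *sibZ* is transcribed.
So SibZ is produced and active.
Palatinose is present, so ZorW is inactive.
Required activator ZorW is absent, so *fenP* is not transcribed.
So FenP is not produced.
Required activator FenP is absent, so *jalY* is not transcribed.
So JalY is not produced.
With repressor SibZ bound, *gorS* is not transcribed.
So GorS is not produced.
Glyoxylate is absent, so SovW is active.
With repressor SovW bound, *oxaK* is not transcribed.

OFF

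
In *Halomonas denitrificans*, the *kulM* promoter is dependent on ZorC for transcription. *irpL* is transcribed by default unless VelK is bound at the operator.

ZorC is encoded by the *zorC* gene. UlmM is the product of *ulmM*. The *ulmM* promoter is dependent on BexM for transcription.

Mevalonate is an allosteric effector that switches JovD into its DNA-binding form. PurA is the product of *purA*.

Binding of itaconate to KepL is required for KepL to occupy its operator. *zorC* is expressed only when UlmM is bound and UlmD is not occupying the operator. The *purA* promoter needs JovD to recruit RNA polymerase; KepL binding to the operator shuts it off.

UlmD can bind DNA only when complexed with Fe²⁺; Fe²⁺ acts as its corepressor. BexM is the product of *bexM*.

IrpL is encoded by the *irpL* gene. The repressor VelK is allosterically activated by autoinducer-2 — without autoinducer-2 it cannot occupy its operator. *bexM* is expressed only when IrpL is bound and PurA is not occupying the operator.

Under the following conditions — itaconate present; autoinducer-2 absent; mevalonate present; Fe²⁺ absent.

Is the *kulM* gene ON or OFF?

ON

Mevalonate is present, so JovD is active.
Itaconate is present, so KepL is active.
With repressor KepL bound, *purA* is not transcribed.
So PurA is not produced.
Autoinducer-2 is absent, so VelK is inactive.
With no repressor bound, *irpL* is transcribed.
So IrpL is produced and active.
No repressor is bound and IrpL is active, so *bexM* is transcribed.
So BexM is produced and active.
No repressor is bound and BexM is active, so *ulmM* is transcribed.
So UlmM is produced and active.
Fe²⁺ is absent, so UlmD is inactive.
No repressor is bound and UlmM is active, so *zorC* is transcribed.
So ZorC is produced and active.
No repressor is bound and ZorC is active, so *kulM* is transcribed.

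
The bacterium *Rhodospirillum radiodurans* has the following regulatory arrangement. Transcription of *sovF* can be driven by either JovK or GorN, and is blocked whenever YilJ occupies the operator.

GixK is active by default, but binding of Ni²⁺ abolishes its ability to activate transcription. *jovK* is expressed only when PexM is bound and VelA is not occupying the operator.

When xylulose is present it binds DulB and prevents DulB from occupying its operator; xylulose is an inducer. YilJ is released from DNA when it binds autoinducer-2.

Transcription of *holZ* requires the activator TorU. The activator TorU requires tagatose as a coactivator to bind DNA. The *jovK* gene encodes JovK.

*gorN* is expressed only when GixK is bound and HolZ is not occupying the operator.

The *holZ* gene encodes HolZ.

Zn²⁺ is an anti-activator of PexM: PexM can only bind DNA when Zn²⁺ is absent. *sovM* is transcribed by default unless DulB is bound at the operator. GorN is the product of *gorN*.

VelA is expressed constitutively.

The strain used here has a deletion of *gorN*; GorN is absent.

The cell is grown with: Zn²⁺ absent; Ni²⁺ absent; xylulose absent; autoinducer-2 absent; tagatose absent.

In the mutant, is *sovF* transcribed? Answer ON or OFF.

Zn²⁺ is absent, so PexM is active.
VelA is produced constitutively and is active.
With repressor VelA bound, *jovK* is not transcribed.
So JovK is not produced.
GorN is non-functional in this strain, so it has no effect.
Autoinducer-2 is absent, so YilJ is active.
With repressor YilJ bound, *sovF* is not transcribed.

OFF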